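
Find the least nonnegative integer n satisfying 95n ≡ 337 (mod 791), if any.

653

gcd(791, 95):
  791 = 8*95 + 31
  95 = 3*31 + 2
  31 = 15*2 + 1
  2 = 2*1
so gcd(791, 95) = 1.
1 divides 337, so solutions exist.
Back-substitute for Bézout coefficients:
  1 = 31 - 15*2
  ... = 95*(-383) + 791*(46)
So 95*(-383) ≡ 1 (mod 791); multiply by 337: n ≡ -129071 (mod 791).
Smallest nonnegative: n = -129071 mod 791 = 653.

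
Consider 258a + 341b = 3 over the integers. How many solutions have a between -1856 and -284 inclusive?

gcd(341, 258):
  341 = 1·258 + 83
  258 = 3·83 + 9
  83 = 9·9 + 2
  9 = 4·2 + 1
  2 = 2·1
so gcd(341, 258) = 1.
Back-substitute for Bézout coefficients:
  1 = 9 - 4·2
  ... = 258·(152) + 341·(-115)
Scale by 3: particular solution (456, -345); reduce a mod 341: (115, -87).
General solution: a = 115 + 341t, b = -87 - 258t for integer t.
-1856 ≤ 115 + 341t ≤ -284 gives t ∈ [-5, -2], which is 4 values.

4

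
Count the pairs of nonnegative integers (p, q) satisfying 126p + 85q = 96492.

9

gcd(126, 85) = 1.
By Bézout, 126×(-29) + 85×(43) = 1.
One solution: (17, 1110).
General: p = 17 + 85t, q = 1110 - 126t.
p ≥ 0 ⇒ t ≥ 0; q ≥ 0 ⇒ t ≤ 8. So t ∈ [0, 8]: 9 solutions.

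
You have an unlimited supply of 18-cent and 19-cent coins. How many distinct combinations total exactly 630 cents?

2

Need nonnegative integers with 18j + 19k = 630.
gcd(18, 19) = 1, and 18·(-1) + 19·(1) = 1.
So (j₀, k₀) = (-630, 630); general j = -630 + 19t, k = 630 - 18t.
j ≥ 0 ⇒ t ≥ 34; k ≥ 0 ⇒ t ≤ 35. That's 2 values of t.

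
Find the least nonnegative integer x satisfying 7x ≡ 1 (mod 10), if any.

gcd(10, 7):
  10 = 1×7 + 3
  7 = 2×3 + 1
  3 = 3×1
so gcd(10, 7) = 1.
1 divides 1, so solutions exist.
Back-substitute for Bézout coefficients:
  1 = 7 - 2×3
  ... = 7×(3) + 10×(-2)
So 7×(3) ≡ 1 (mod 10); multiply by 1: x ≡ 3 (mod 10).
Smallest nonnegative: x = 3 mod 10 = 3.

3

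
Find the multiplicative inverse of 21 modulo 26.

5

gcd(26, 21) = 1  (26 = 1·21 + 5, 21 = 4·5 + 1, 5 = 5·1).
Back-substituting, 21·(5) + 26·(-4) = 1.
So 21·5 ≡ 1 (mod 26), and 5 mod 26 = 5.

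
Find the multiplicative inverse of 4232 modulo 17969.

14534

gcd(17969, 4232):
  17969 = 4×4232 + 1041
  4232 = 4×1041 + 68
  1041 = 15×68 + 21
  68 = 3×21 + 5
  21 = 4×5 + 1
  5 = 5×1
so gcd(17969, 4232) = 1.
Back-substitute for Bézout coefficients:
  1 = 21 - 4×5
  ... = 4232×(-3435) + 17969×(809)
So 4232×-3435 ≡ 1 (mod 17969), and -3435 mod 17969 = 14534.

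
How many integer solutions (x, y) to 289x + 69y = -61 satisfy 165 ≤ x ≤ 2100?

gcd(289, 69) = 1.
By Bézout, 289·(16) + 69·(-67) = 1.
Particular solution: (59, -248).
General solution: x = 59 + 69t, y = -248 - 289t for integer t.
165 ≤ 59 + 69t ≤ 2100 gives t ∈ [2, 29], which is 28 values.

28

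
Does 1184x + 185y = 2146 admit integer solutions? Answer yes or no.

gcd(1184, 185):
  1184 = 6·185 + 74
  185 = 2·74 + 37
  74 = 2·37
so gcd(1184, 185) = 37.
37 divides 2146, so integer solutions exist.

yes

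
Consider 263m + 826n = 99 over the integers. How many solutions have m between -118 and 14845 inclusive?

19

gcd(826, 263):
  826 = 3·263 + 37
  263 = 7·37 + 4
  37 = 9·4 + 1
  4 = 4·1
so gcd(826, 263) = 1.
Back-substitute for Bézout coefficients:
  1 = 37 - 9·4
  ... = 263·(-201) + 826·(64)
Scale by 99: particular solution (-19899, 6336); reduce m mod 826: (751, -239).
General solution: m = 751 + 826t, n = -239 - 263t for integer t.
-118 ≤ 751 + 826t ≤ 14845 gives t ∈ [-1, 17], which is 19 values.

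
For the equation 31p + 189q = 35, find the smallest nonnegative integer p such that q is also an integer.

gcd(189, 31):
  189 = 6×31 + 3
  31 = 10×3 + 1
  3 = 3×1
so gcd(189, 31) = 1.
1 divides 35, so solutions exist.
Back-substitute for Bézout coefficients:
  1 = 31 - 10×3
  ... = 31×(61) + 189×(-10)
Scale by 35/1 = 35: (p₀, q₀) = (2135, -350).
General solution: p = 2135 + 189t, q = -350 - 31t for integer t.
p ≥ 0: smallest is 2135 mod 189 = 56 (at t = -11), with q = -9.

56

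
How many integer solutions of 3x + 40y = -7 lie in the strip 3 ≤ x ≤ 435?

11

gcd(40, 3) = 1.
By Bézout, 3*(-13) + 40*(1) = 1.
Particular solution: (11, -1).
General solution: x = 11 + 40t, y = -1 - 3t for integer t.
3 ≤ 11 + 40t ≤ 435 gives t ∈ [0, 10], which is 11 values.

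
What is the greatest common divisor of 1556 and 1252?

4

gcd(1556, 1252):
  1556 = 1×1252 + 304
  1252 = 4×304 + 36
  304 = 8×36 + 16
  36 = 2×16 + 4
  16 = 4×4
so gcd(1556, 1252) = 4.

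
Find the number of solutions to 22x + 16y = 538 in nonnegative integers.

gcd(22, 16) = 2.
By Bézout, 22×(3) + 16×(-4) = 2.
One solution: (7, 24).
General: x = 7 + 8t, y = 24 - 11t.
x ≥ 0 ⇒ t ≥ 0; y ≥ 0 ⇒ t ≤ 2. So t ∈ [0, 2]: 3 solutions.

3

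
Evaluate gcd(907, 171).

1

gcd(907, 171):
  907 = 5·171 + 52
  171 = 3·52 + 15
  52 = 3·15 + 7
  15 = 2·7 + 1
  7 = 7·1
so gcd(907, 171) = 1.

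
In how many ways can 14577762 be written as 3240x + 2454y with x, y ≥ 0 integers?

gcd(3240, 2454):
  3240 = 1*2454 + 786
  2454 = 3*786 + 96
  786 = 8*96 + 18
  96 = 5*18 + 6
  18 = 3*6
so gcd(3240, 2454) = 6.
Back-substitute for Bézout coefficients:
  6 = 96 - 5*18
  ... = 3240*(-128) + 2454*(169)
Scale by 2429627: one solution is (-310992256, 410606963). Reduce x mod 409: (301, 5543).
General: x = 301 + 409t, y = 5543 - 540t.
x ≥ 0 ⇒ t ≥ 0; y ≥ 0 ⇒ t ≤ 10. So t ∈ [0, 10]: 11 solutions.

11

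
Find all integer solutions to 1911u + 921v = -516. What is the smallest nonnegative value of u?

126

gcd(1911, 921) = 3.
3 divides -516, so solutions exist.
By Bézout, 1911·(-40) + 921·(83) = 3.
Scale by -516/3 = -172: (u₀, v₀) = (6880, -14276).
General solution: u = 6880 + 307t, v = -14276 - 637t for integer t.
u ≥ 0: smallest is 6880 mod 307 = 126 (at t = -22), with v = -262.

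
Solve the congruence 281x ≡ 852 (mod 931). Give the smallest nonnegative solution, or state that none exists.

775

gcd(931, 281) = 1.
1 divides 852, so solutions exist.
By Bézout, 281·(-328) + 931·(99) = 1.
So 281·(-328) ≡ 1 (mod 931); multiply by 852: x ≡ -279456 (mod 931).
Smallest nonnegative: x = -279456 mod 931 = 775.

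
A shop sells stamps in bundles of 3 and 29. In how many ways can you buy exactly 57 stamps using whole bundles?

Need nonnegative integers with 3j + 29k = 57.
gcd(3, 29) = 1, and 3·(10) + 29·(-1) = 1.
So (j₀, k₀) = (570, -57); general j = 570 + 29t, k = -57 - 3t.
j ≥ 0 ⇒ t ≥ -19; k ≥ 0 ⇒ t ≤ -19. That's 1 value of t.

1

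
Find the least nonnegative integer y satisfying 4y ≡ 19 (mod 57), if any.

gcd(57, 4) = 1  (57 = 14·4 + 1, 4 = 4·1).
1 divides 19, so solutions exist.
Back-substituting, 4·(-14) + 57·(1) = 1.
So 4·(-14) ≡ 1 (mod 57); multiply by 19: y ≡ -266 (mod 57).
Smallest nonnegative: y = -266 mod 57 = 19.

19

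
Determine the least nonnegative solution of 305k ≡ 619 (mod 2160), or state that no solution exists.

no solution

gcd(2160, 305) = 5  (2160 = 7·305 + 25, 305 = 12·25 + 5, 25 = 5·5).
5 does not divide 619, so the congruence has no solution.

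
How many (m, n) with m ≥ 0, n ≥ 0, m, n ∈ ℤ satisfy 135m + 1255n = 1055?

gcd(1255, 135):
  1255 = 9*135 + 40
  135 = 3*40 + 15
  40 = 2*15 + 10
  15 = 1*10 + 5
  10 = 2*5
so gcd(1255, 135) = 5.
Back-substitute for Bézout coefficients:
  5 = 15 - 1*10
  ... = 135*(93) + 1255*(-10)
Scale by 211: one solution is (19623, -2110). Reduce m mod 251: (45, -4).
General: m = 45 + 251t, n = -4 - 27t.
m ≥ 0 ⇒ t ≥ 0; n ≥ 0 ⇒ t ≤ -1. So t ∈ [0, -1]: 0 solutions.

0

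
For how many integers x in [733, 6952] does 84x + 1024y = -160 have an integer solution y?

gcd(1024, 84):
  1024 = 12×84 + 16
  84 = 5×16 + 4
  16 = 4×4
so gcd(1024, 84) = 4.
Back-substitute for Bézout coefficients:
  4 = 84 - 5×16
  ... = 84×(61) + 1024×(-5)
Scale by -40: particular solution (-2440, 200); reduce x mod 256: (120, -10).
General solution: x = 120 + 256t, y = -10 - 21t for integer t.
733 ≤ 120 + 256t ≤ 6952 gives t ∈ [3, 26], which is 24 values.

24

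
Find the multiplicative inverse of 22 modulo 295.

gcd(295, 22):
  295 = 13×22 + 9
  22 = 2×9 + 4
  9 = 2×4 + 1
  4 = 4×1
so gcd(295, 22) = 1.
Back-substitute for Bézout coefficients:
  1 = 9 - 2×4
  ... = 22×(-67) + 295×(5)
So 22×-67 ≡ 1 (mod 295), and -67 mod 295 = 228.

228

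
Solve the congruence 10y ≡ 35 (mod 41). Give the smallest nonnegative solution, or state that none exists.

gcd(41, 10) = 1  (41 = 4*10 + 1, 10 = 10*1).
1 divides 35, so solutions exist.
Back-substituting, 10*(-4) + 41*(1) = 1.
So 10*(-4) ≡ 1 (mod 41); multiply by 35: y ≡ -140 (mod 41).
Smallest nonnegative: y = -140 mod 41 = 24.

24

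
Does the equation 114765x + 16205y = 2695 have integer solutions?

yes

gcd(114765, 16205):
  114765 = 7·16205 + 1330
  16205 = 12·1330 + 245
  1330 = 5·245 + 105
  245 = 2·105 + 35
  105 = 3·35
so gcd(114765, 16205) = 35.
35 divides 2695, so integer solutions exist.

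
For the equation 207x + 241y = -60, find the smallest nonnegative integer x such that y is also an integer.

101

gcd(241, 207):
  241 = 1·207 + 34
  207 = 6·34 + 3
  34 = 11·3 + 1
  3 = 3·1
so gcd(241, 207) = 1.
1 divides -60, so solutions exist.
Back-substitute for Bézout coefficients:
  1 = 34 - 11·3
  ... = 207·(-78) + 241·(67)
Scale by -60/1 = -60: (x₀, y₀) = (4680, -4020).
General solution: x = 4680 + 241t, y = -4020 - 207t for integer t.
x ≥ 0: smallest is 4680 mod 241 = 101 (at t = -19), with y = -87.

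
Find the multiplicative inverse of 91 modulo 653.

122

gcd(653, 91) = 1  (653 = 7·91 + 16, 91 = 5·16 + 11, 16 = 1·11 + 5, 11 = 2·5 + 1, 5 = 5·1).
Back-substituting, 91·(122) + 653·(-17) = 1.
So 91·122 ≡ 1 (mod 653), and 122 mod 653 = 122.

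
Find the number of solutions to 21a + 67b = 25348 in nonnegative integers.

18

gcd(67, 21) = 1  (67 = 3·21 + 4, 21 = 5·4 + 1, 4 = 4·1).
Back-substituting, 21·(16) + 67·(-5) = 1.
Scale by 25348: one solution is (405568, -126740). Reduce a mod 67: (17, 373).
General: a = 17 + 67t, b = 373 - 21t.
a ≥ 0 ⇒ t ≥ 0; b ≥ 0 ⇒ t ≤ 17. So t ∈ [0, 17]: 18 solutions.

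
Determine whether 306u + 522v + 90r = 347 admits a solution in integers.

no

gcd(522, 306) = 18.
gcd(18, 90) = 18.
18 does not divide 347 (remainder 5), so no integer solutions.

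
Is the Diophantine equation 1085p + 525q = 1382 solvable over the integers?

no

gcd(1085, 525) = 35.
35 does not divide 1382 (remainder 17), so no integer solutions.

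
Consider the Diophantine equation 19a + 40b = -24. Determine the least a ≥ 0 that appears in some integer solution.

24

gcd(40, 19):
  40 = 2·19 + 2
  19 = 9·2 + 1
  2 = 2·1
so gcd(40, 19) = 1.
1 divides -24, so solutions exist.
Back-substitute for Bézout coefficients:
  1 = 19 - 9·2
  ... = 19·(19) + 40·(-9)
Scale by -24/1 = -24: (a₀, b₀) = (-456, 216).
General solution: a = -456 + 40t, b = 216 - 19t for integer t.
a ≥ 0: smallest is -456 mod 40 = 24 (at t = 12), with b = -12.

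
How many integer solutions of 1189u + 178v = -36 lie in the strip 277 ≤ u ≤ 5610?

gcd(1189, 178) = 1  (1189 = 6×178 + 121, 178 = 1×121 + 57, 121 = 2×57 + 7, 57 = 8×7 + 1, 7 = 7×1).
Back-substituting, 1189×(-25) + 178×(167) = 1.
Scale by -36: particular solution (900, -6012); reduce u mod 178: (10, -67).
General solution: u = 10 + 178t, v = -67 - 1189t for integer t.
277 ≤ 10 + 178t ≤ 5610 gives t ∈ [2, 31], which is 30 values.

30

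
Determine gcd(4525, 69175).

25

gcd(69175, 4525):
  69175 = 15×4525 + 1300
  4525 = 3×1300 + 625
  1300 = 2×625 + 50
  625 = 12×50 + 25
  50 = 2×25
so gcd(69175, 4525) = 25.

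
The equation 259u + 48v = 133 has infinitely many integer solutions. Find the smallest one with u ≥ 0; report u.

gcd(259, 48) = 1.
1 divides 133, so solutions exist.
By Bézout, 259*(-5) + 48*(27) = 1.
Scale by 133/1 = 133: (u₀, v₀) = (-665, 3591).
General solution: u = -665 + 48t, v = 3591 - 259t for integer t.
u ≥ 0: smallest is -665 mod 48 = 7 (at t = 14), with v = -35.

7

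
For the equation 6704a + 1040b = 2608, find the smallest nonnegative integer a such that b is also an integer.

37

gcd(6704, 1040) = 16.
16 divides 2608, so solutions exist.
By Bézout, 6704·(9) + 1040·(-58) = 16.
Scale by 2608/16 = 163: (a₀, b₀) = (1467, -9454).
General solution: a = 1467 + 65t, b = -9454 - 419t for integer t.
a ≥ 0: smallest is 1467 mod 65 = 37 (at t = -22), with b = -236.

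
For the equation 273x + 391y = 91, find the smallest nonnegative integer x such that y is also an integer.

261

gcd(391, 273):
  391 = 1·273 + 118
  273 = 2·118 + 37
  118 = 3·37 + 7
  37 = 5·7 + 2
  7 = 3·2 + 1
  2 = 2·1
so gcd(391, 273) = 1.
1 divides 91, so solutions exist.
Back-substitute for Bézout coefficients:
  1 = 7 - 3·2
  ... = 273·(-169) + 391·(118)
Scale by 91/1 = 91: (x₀, y₀) = (-15379, 10738).
General solution: x = -15379 + 391t, y = 10738 - 273t for integer t.
x ≥ 0: smallest is -15379 mod 391 = 261 (at t = 40), with y = -182.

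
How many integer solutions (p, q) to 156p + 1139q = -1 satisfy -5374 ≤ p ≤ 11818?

gcd(1139, 156) = 1.
By Bézout, 156*(533) + 1139*(-73) = 1.
Particular solution: (606, -83).
General solution: p = 606 + 1139t, q = -83 - 156t for integer t.
-5374 ≤ 606 + 1139t ≤ 11818 gives t ∈ [-5, 9], which is 15 values.

15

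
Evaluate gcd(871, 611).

gcd(871, 611):
  871 = 1*611 + 260
  611 = 2*260 + 91
  260 = 2*91 + 78
  91 = 1*78 + 13
  78 = 6*13
so gcd(871, 611) = 13.

13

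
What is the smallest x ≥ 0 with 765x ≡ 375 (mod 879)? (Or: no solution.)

282

gcd(879, 765) = 3  (879 = 1×765 + 114, 765 = 6×114 + 81, 114 = 1×81 + 33, 81 = 2×33 + 15, 33 = 2×15 + 3, 15 = 5×3).
3 divides 375, so solutions exist.
Back-substituting, 765×(-54) + 879×(47) = 3.
So 765×(-54) ≡ 3 (mod 879); multiply by 125: x ≡ -6750 (mod 293).
Smallest nonnegative: x = -6750 mod 293 = 282.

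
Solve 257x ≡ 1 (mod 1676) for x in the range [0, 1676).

gcd(1676, 257) = 1.
By Bézout, 257·(-763) + 1676·(117) = 1.
So 257·-763 ≡ 1 (mod 1676), and -763 mod 1676 = 913.

913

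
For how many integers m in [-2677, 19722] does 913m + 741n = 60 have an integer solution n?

gcd(913, 741) = 1.
By Bézout, 913*(-56) + 741*(69) = 1.
Particular solution: (345, -425).
General solution: m = 345 + 741t, n = -425 - 913t for integer t.
-2677 ≤ 345 + 741t ≤ 19722 gives t ∈ [-4, 26], which is 31 values.

31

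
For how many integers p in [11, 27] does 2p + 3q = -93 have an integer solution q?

6

gcd(3, 2) = 1  (3 = 1·2 + 1, 2 = 2·1).
Back-substituting, 2·(-1) + 3·(1) = 1.
Scale by -93: particular solution (93, -93); reduce p mod 3: (0, -31).
General solution: p = 0 + 3t, q = -31 - 2t for integer t.
11 ≤ 0 + 3t ≤ 27 gives t ∈ [4, 9], which is 6 values.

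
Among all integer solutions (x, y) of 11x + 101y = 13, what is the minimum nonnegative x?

gcd(101, 11):
  101 = 9·11 + 2
  11 = 5·2 + 1
  2 = 2·1
so gcd(101, 11) = 1.
1 divides 13, so solutions exist.
Back-substitute for Bézout coefficients:
  1 = 11 - 5·2
  ... = 11·(46) + 101·(-5)
Scale by 13/1 = 13: (x₀, y₀) = (598, -65).
General solution: x = 598 + 101t, y = -65 - 11t for integer t.
x ≥ 0: smallest is 598 mod 101 = 93 (at t = -5), with y = -10.

93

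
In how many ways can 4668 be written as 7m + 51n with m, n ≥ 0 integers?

gcd(51, 7) = 1.
By Bézout, 7·(22) + 51·(-3) = 1.
One solution: (33, 87).
General: m = 33 + 51t, n = 87 - 7t.
m ≥ 0 ⇒ t ≥ 0; n ≥ 0 ⇒ t ≤ 12. So t ∈ [0, 12]: 13 solutions.

13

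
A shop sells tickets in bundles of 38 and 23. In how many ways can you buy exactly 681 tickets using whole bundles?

1

Need nonnegative integers with 38j + 23k = 681.
gcd(38, 23) = 1, and 38·(-3) + 23·(5) = 1.
So (j₀, k₀) = (-2043, 3405); general j = -2043 + 23t, k = 3405 - 38t.
j ≥ 0 ⇒ t ≥ 89; k ≥ 0 ⇒ t ≤ 89. That's 1 value of t.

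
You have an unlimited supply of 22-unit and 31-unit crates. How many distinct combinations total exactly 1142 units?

Need nonnegative integers with 22j + 31k = 1142.
gcd(22, 31) = 1, and 22·(-7) + 31·(5) = 1.
So (j₀, k₀) = (-7994, 5710); general j = -7994 + 31t, k = 5710 - 22t.
j ≥ 0 ⇒ t ≥ 258; k ≥ 0 ⇒ t ≤ 259. That's 2 values of t.

2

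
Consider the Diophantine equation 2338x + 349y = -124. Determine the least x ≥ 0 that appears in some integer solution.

297

gcd(2338, 349):
  2338 = 6·349 + 244
  349 = 1·244 + 105
  244 = 2·105 + 34
  105 = 3·34 + 3
  34 = 11·3 + 1
  3 = 3·1
so gcd(2338, 349) = 1.
1 divides -124, so solutions exist.
Back-substitute for Bézout coefficients:
  1 = 34 - 11·3
  ... = 2338·(113) + 349·(-757)
Scale by -124/1 = -124: (x₀, y₀) = (-14012, 93868).
General solution: x = -14012 + 349t, y = 93868 - 2338t for integer t.
x ≥ 0: smallest is -14012 mod 349 = 297 (at t = 41), with y = -1990.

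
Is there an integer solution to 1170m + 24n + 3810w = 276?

yes

gcd(1170, 24) = 6  (1170 = 48×24 + 18, 24 = 1×18 + 6, 18 = 3×6).
gcd(6, 3810) = 6.
6 divides 276, so integer solutions exist.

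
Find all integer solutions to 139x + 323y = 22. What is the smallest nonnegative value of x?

gcd(323, 139) = 1.
1 divides 22, so solutions exist.
By Bézout, 139·(-79) + 323·(34) = 1.
Scale by 22/1 = 22: (x₀, y₀) = (-1738, 748).
General solution: x = -1738 + 323t, y = 748 - 139t for integer t.
x ≥ 0: smallest is -1738 mod 323 = 200 (at t = 6), with y = -86.

200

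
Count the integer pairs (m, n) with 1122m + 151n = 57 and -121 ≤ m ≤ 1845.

13

gcd(1122, 151) = 1  (1122 = 7×151 + 65, 151 = 2×65 + 21, 65 = 3×21 + 2, 21 = 10×2 + 1, 2 = 2×1).
Back-substituting, 1122×(-72) + 151×(535) = 1.
Scale by 57: particular solution (-4104, 30495); reduce m mod 151: (124, -921).
General solution: m = 124 + 151t, n = -921 - 1122t for integer t.
-121 ≤ 124 + 151t ≤ 1845 gives t ∈ [-1, 11], which is 13 values.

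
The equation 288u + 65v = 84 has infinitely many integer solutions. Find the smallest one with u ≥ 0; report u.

gcd(288, 65):
  288 = 4×65 + 28
  65 = 2×28 + 9
  28 = 3×9 + 1
  9 = 9×1
so gcd(288, 65) = 1.
1 divides 84, so solutions exist.
Back-substitute for Bézout coefficients:
  1 = 28 - 3×9
  ... = 288×(7) + 65×(-31)
Scale by 84/1 = 84: (u₀, v₀) = (588, -2604).
General solution: u = 588 + 65t, v = -2604 - 288t for integer t.
u ≥ 0: smallest is 588 mod 65 = 3 (at t = -9), with v = -12.

3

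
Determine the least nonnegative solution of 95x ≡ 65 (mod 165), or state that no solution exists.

gcd(165, 95) = 5.
5 divides 65, so solutions exist.
By Bézout, 95*(7) + 165*(-4) = 5.
So 95*(7) ≡ 5 (mod 165); multiply by 13: x ≡ 91 (mod 33).
Smallest nonnegative: x = 91 mod 33 = 25.

25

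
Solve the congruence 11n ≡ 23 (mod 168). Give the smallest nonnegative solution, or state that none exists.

109

gcd(168, 11) = 1  (168 = 15×11 + 3, 11 = 3×3 + 2, 3 = 1×2 + 1, 2 = 2×1).
1 divides 23, so solutions exist.
Back-substituting, 11×(-61) + 168×(4) = 1.
So 11×(-61) ≡ 1 (mod 168); multiply by 23: n ≡ -1403 (mod 168).
Smallest nonnegative: n = -1403 mod 168 = 109.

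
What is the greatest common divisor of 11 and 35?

1

gcd(35, 11) = 1  (35 = 3×11 + 2, 11 = 5×2 + 1, 2 = 2×1).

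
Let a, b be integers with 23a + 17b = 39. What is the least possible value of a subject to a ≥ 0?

15

gcd(23, 17) = 1.
1 divides 39, so solutions exist.
By Bézout, 23·(3) + 17·(-4) = 1.
Scale by 39/1 = 39: (a₀, b₀) = (117, -156).
General solution: a = 117 + 17t, b = -156 - 23t for integer t.
a ≥ 0: smallest is 117 mod 17 = 15 (at t = -6), with b = -18.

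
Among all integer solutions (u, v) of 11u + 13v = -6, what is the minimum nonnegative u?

3

gcd(13, 11) = 1.
1 divides -6, so solutions exist.
By Bézout, 11*(6) + 13*(-5) = 1.
Scale by -6/1 = -6: (u₀, v₀) = (-36, 30).
General solution: u = -36 + 13t, v = 30 - 11t for integer t.
u ≥ 0: smallest is -36 mod 13 = 3 (at t = 3), with v = -3.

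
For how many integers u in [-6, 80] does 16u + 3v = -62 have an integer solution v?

gcd(16, 3):
  16 = 5*3 + 1
  3 = 3*1
so gcd(16, 3) = 1.
Back-substitute for Bézout coefficients:
  1 = 16 - 5*3
  ... = 16*(1) + 3*(-5)
Scale by -62: particular solution (-62, 310); reduce u mod 3: (1, -26).
General solution: u = 1 + 3t, v = -26 - 16t for integer t.
-6 ≤ 1 + 3t ≤ 80 gives t ∈ [-2, 26], which is 29 values.

29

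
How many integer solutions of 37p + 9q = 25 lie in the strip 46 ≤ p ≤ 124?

9

gcd(37, 9) = 1.
By Bézout, 37·(1) + 9·(-4) = 1.
Particular solution: (7, -26).
General solution: p = 7 + 9t, q = -26 - 37t for integer t.
46 ≤ 7 + 9t ≤ 124 gives t ∈ [5, 13], which is 9 values.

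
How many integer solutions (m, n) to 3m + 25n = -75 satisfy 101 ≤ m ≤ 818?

28

gcd(25, 3) = 1  (25 = 8·3 + 1, 3 = 3·1).
Back-substituting, 3·(-8) + 25·(1) = 1.
Scale by -75: particular solution (600, -75); reduce m mod 25: (0, -3).
General solution: m = 0 + 25t, n = -3 - 3t for integer t.
101 ≤ 0 + 25t ≤ 818 gives t ∈ [5, 32], which is 28 values.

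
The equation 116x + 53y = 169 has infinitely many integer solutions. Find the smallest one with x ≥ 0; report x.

1

gcd(116, 53):
  116 = 2·53 + 10
  53 = 5·10 + 3
  10 = 3·3 + 1
  3 = 3·1
so gcd(116, 53) = 1.
1 divides 169, so solutions exist.
Back-substitute for Bézout coefficients:
  1 = 10 - 3·3
  ... = 116·(16) + 53·(-35)
Scale by 169/1 = 169: (x₀, y₀) = (2704, -5915).
General solution: x = 2704 + 53t, y = -5915 - 116t for integer t.
x ≥ 0: smallest is 2704 mod 53 = 1 (at t = -51), with y = 1.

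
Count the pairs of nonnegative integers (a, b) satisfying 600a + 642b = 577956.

gcd(642, 600) = 6.
By Bézout, 600·(-46) + 642·(43) = 6.
One solution: (88, 818).
General: a = 88 + 107t, b = 818 - 100t.
a ≥ 0 ⇒ t ≥ 0; b ≥ 0 ⇒ t ≤ 8. So t ∈ [0, 8]: 9 solutions.

9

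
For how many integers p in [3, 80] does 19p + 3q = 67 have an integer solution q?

26

gcd(19, 3) = 1.
By Bézout, 19*(1) + 3*(-6) = 1.
Particular solution: (1, 16).
General solution: p = 1 + 3t, q = 16 - 19t for integer t.
3 ≤ 1 + 3t ≤ 80 gives t ∈ [1, 26], which is 26 values.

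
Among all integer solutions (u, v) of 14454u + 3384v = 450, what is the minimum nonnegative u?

gcd(14454, 3384):
  14454 = 4*3384 + 918
  3384 = 3*918 + 630
  918 = 1*630 + 288
  630 = 2*288 + 54
  288 = 5*54 + 18
  54 = 3*18
so gcd(14454, 3384) = 18.
18 divides 450, so solutions exist.
Back-substitute for Bézout coefficients:
  18 = 288 - 5*54
  ... = 14454*(59) + 3384*(-252)
Scale by 450/18 = 25: (u₀, v₀) = (1475, -6300).
General solution: u = 1475 + 188t, v = -6300 - 803t for integer t.
u ≥ 0: smallest is 1475 mod 188 = 159 (at t = -7), with v = -679.

159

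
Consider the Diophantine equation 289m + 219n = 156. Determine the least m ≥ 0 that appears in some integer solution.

21

gcd(289, 219) = 1  (289 = 1×219 + 70, 219 = 3×70 + 9, 70 = 7×9 + 7, 9 = 1×7 + 2, 7 = 3×2 + 1, 2 = 2×1).
1 divides 156, so solutions exist.
Back-substituting, 289×(97) + 219×(-128) = 1.
Scale by 156/1 = 156: (m₀, n₀) = (15132, -19968).
General solution: m = 15132 + 219t, n = -19968 - 289t for integer t.
m ≥ 0: smallest is 15132 mod 219 = 21 (at t = -69), with n = -27.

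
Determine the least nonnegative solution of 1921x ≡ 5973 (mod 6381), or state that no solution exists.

gcd(6381, 1921) = 1.
1 divides 5973, so solutions exist.
By Bézout, 1921*(-857) + 6381*(258) = 1.
So 1921*(-857) ≡ 1 (mod 6381); multiply by 5973: x ≡ -5118861 (mod 6381).
Smallest nonnegative: x = -5118861 mod 6381 = 5082.

5082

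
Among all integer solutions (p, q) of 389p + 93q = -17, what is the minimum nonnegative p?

gcd(389, 93) = 1.
1 divides -17, so solutions exist.
By Bézout, 389*(11) + 93*(-46) = 1.
Scale by -17/1 = -17: (p₀, q₀) = (-187, 782).
General solution: p = -187 + 93t, q = 782 - 389t for integer t.
p ≥ 0: smallest is -187 mod 93 = 92 (at t = 3), with q = -385.

92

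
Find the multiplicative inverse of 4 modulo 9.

7

gcd(9, 4) = 1  (9 = 2*4 + 1, 4 = 4*1).
Back-substituting, 4*(-2) + 9*(1) = 1.
So 4*-2 ≡ 1 (mod 9), and -2 mod 9 = 7.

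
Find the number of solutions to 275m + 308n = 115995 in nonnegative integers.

gcd(308, 275) = 11.
By Bézout, 275*(9) + 308*(-8) = 11.
One solution: (13, 365).
General: m = 13 + 28t, n = 365 - 25t.
m ≥ 0 ⇒ t ≥ 0; n ≥ 0 ⇒ t ≤ 14. So t ∈ [0, 14]: 15 solutions.

15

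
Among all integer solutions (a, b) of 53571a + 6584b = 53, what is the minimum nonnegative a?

1311

gcd(53571, 6584):
  53571 = 8*6584 + 899
  6584 = 7*899 + 291
  899 = 3*291 + 26
  291 = 11*26 + 5
  26 = 5*5 + 1
  5 = 5*1
so gcd(53571, 6584) = 1.
1 divides 53, so solutions exist.
Back-substitute for Bézout coefficients:
  1 = 26 - 5*5
  ... = 53571*(1267) + 6584*(-10309)
Scale by 53/1 = 53: (a₀, b₀) = (67151, -546377).
General solution: a = 67151 + 6584t, b = -546377 - 53571t for integer t.
a ≥ 0: smallest is 67151 mod 6584 = 1311 (at t = -10), with b = -10667.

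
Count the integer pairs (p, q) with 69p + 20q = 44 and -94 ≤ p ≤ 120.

11

gcd(69, 20):
  69 = 3*20 + 9
  20 = 2*9 + 2
  9 = 4*2 + 1
  2 = 2*1
so gcd(69, 20) = 1.
Back-substitute for Bézout coefficients:
  1 = 9 - 4*2
  ... = 69*(9) + 20*(-31)
Scale by 44: particular solution (396, -1364); reduce p mod 20: (16, -53).
General solution: p = 16 + 20t, q = -53 - 69t for integer t.
-94 ≤ 16 + 20t ≤ 120 gives t ∈ [-5, 5], which is 11 values.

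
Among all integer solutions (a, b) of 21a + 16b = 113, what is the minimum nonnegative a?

gcd(21, 16):
  21 = 1×16 + 5
  16 = 3×5 + 1
  5 = 5×1
so gcd(21, 16) = 1.
1 divides 113, so solutions exist.
Back-substitute for Bézout coefficients:
  1 = 16 - 3×5
  ... = 21×(-3) + 16×(4)
Scale by 113/1 = 113: (a₀, b₀) = (-339, 452).
General solution: a = -339 + 16t, b = 452 - 21t for integer t.
a ≥ 0: smallest is -339 mod 16 = 13 (at t = 22), with b = -10.

13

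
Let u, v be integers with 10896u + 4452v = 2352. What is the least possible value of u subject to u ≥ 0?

gcd(10896, 4452) = 12  (10896 = 2*4452 + 1992, 4452 = 2*1992 + 468, 1992 = 4*468 + 120, 468 = 3*120 + 108, 120 = 1*108 + 12, 108 = 9*12).
12 divides 2352, so solutions exist.
Back-substituting, 10896*(38) + 4452*(-93) = 12.
Scale by 2352/12 = 196: (u₀, v₀) = (7448, -18228).
General solution: u = 7448 + 371t, v = -18228 - 908t for integer t.
u ≥ 0: smallest is 7448 mod 371 = 28 (at t = -20), with v = -68.

28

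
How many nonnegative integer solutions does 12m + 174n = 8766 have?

gcd(174, 12):
  174 = 14·12 + 6
  12 = 2·6
so gcd(174, 12) = 6.
Back-substitute for Bézout coefficients:
  6 = 174 - 14·12
  ... = 12·(-14) + 174·(1)
Scale by 1461: one solution is (-20454, 1461). Reduce m mod 29: (20, 49).
General: m = 20 + 29t, n = 49 - 2t.
m ≥ 0 ⇒ t ≥ 0; n ≥ 0 ⇒ t ≤ 24. So t ∈ [0, 24]: 25 solutions.

25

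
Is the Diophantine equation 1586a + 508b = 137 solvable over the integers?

gcd(1586, 508):
  1586 = 3*508 + 62
  508 = 8*62 + 12
  62 = 5*12 + 2
  12 = 6*2
so gcd(1586, 508) = 2.
2 does not divide 137 (remainder 1), so no integer solutions.

no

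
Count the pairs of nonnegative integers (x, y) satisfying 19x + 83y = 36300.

23

gcd(83, 19) = 1.
By Bézout, 19*(35) + 83*(-8) = 1.
One solution: (19, 433).
General: x = 19 + 83t, y = 433 - 19t.
x ≥ 0 ⇒ t ≥ 0; y ≥ 0 ⇒ t ≤ 22. So t ∈ [0, 22]: 23 solutions.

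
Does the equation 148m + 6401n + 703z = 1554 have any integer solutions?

yes

gcd(6401, 148):
  6401 = 43·148 + 37
  148 = 4·37
so gcd(6401, 148) = 37.
gcd(37, 703) = 37.
37 divides 1554, so integer solutions exist.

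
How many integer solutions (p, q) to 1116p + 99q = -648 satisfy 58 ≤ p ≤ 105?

4

gcd(1116, 99) = 9.
By Bézout, 1116·(4) + 99·(-45) = 9.
Particular solution: (9, -108).
General solution: p = 9 + 11t, q = -108 - 124t for integer t.
58 ≤ 9 + 11t ≤ 105 gives t ∈ [5, 8], which is 4 values.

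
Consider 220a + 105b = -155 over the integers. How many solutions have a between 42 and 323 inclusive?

13

gcd(220, 105) = 5.
By Bézout, 220*(-10) + 105*(21) = 5.
Particular solution: (16, -35).
General solution: a = 16 + 21t, b = -35 - 44t for integer t.
42 ≤ 16 + 21t ≤ 323 gives t ∈ [2, 14], which is 13 values.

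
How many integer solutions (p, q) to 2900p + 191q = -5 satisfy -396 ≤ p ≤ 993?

gcd(2900, 191):
  2900 = 15×191 + 35
  191 = 5×35 + 16
  35 = 2×16 + 3
  16 = 5×3 + 1
  3 = 3×1
so gcd(2900, 191) = 1.
Back-substitute for Bézout coefficients:
  1 = 16 - 5×3
  ... = 2900×(-60) + 191×(911)
Scale by -5: particular solution (300, -4555); reduce p mod 191: (109, -1655).
General solution: p = 109 + 191t, q = -1655 - 2900t for integer t.
-396 ≤ 109 + 191t ≤ 993 gives t ∈ [-2, 4], which is 7 values.

7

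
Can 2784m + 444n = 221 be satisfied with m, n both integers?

no

gcd(2784, 444) = 12  (2784 = 6*444 + 120, 444 = 3*120 + 84, 120 = 1*84 + 36, 84 = 2*36 + 12, 36 = 3*12).
12 does not divide 221 (remainder 5), so no integer solutions.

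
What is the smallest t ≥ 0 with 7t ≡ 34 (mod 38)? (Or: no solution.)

32

gcd(38, 7) = 1.
1 divides 34, so solutions exist.
By Bézout, 7×(11) + 38×(-2) = 1.
So 7×(11) ≡ 1 (mod 38); multiply by 34: t ≡ 374 (mod 38).
Smallest nonnegative: t = 374 mod 38 = 32.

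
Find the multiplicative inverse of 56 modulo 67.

gcd(67, 56):
  67 = 1×56 + 11
  56 = 5×11 + 1
  11 = 11×1
so gcd(67, 56) = 1.
Back-substitute for Bézout coefficients:
  1 = 56 - 5×11
  ... = 56×(6) + 67×(-5)
So 56×6 ≡ 1 (mod 67), and 6 mod 67 = 6.

6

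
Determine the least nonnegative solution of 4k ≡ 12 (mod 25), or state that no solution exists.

gcd(25, 4) = 1  (25 = 6·4 + 1, 4 = 4·1).
1 divides 12, so solutions exist.
Back-substituting, 4·(-6) + 25·(1) = 1.
So 4·(-6) ≡ 1 (mod 25); multiply by 12: k ≡ -72 (mod 25).
Smallest nonnegative: k = -72 mod 25 = 3.

3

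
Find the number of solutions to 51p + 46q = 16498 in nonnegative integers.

7

gcd(51, 46):
  51 = 1×46 + 5
  46 = 9×5 + 1
  5 = 5×1
so gcd(51, 46) = 1.
Back-substitute for Bézout coefficients:
  1 = 46 - 9×5
  ... = 51×(-9) + 46×(10)
Scale by 16498: one solution is (-148482, 164980). Reduce p mod 46: (6, 352).
General: p = 6 + 46t, q = 352 - 51t.
p ≥ 0 ⇒ t ≥ 0; q ≥ 0 ⇒ t ≤ 6. So t ∈ [0, 6]: 7 solutions.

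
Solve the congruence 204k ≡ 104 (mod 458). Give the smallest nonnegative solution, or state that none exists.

5

gcd(458, 204) = 2  (458 = 2·204 + 50, 204 = 4·50 + 4, 50 = 12·4 + 2, 4 = 2·2).
2 divides 104, so solutions exist.
Back-substituting, 204·(-110) + 458·(49) = 2.
So 204·(-110) ≡ 2 (mod 458); multiply by 52: k ≡ -5720 (mod 229).
Smallest nonnegative: k = -5720 mod 229 = 5.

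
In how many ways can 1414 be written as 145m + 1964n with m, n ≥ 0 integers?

gcd(1964, 145) = 1.
By Bézout, 145·(149) + 1964·(-11) = 1.
One solution: (538, -39).
General: m = 538 + 1964t, n = -39 - 145t.
m ≥ 0 ⇒ t ≥ 0; n ≥ 0 ⇒ t ≤ -1. So t ∈ [0, -1]: 0 solutions.

0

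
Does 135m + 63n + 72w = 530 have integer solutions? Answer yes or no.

gcd(135, 63) = 9  (135 = 2×63 + 9, 63 = 7×9).
gcd(9, 72) = 9.
9 does not divide 530 (remainder 8), so no integer solutions.

no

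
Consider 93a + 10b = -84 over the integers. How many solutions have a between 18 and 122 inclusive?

11

gcd(93, 10) = 1  (93 = 9*10 + 3, 10 = 3*3 + 1, 3 = 3*1).
Back-substituting, 93*(-3) + 10*(28) = 1.
Scale by -84: particular solution (252, -2352); reduce a mod 10: (2, -27).
General solution: a = 2 + 10t, b = -27 - 93t for integer t.
18 ≤ 2 + 10t ≤ 122 gives t ∈ [2, 12], which is 11 values.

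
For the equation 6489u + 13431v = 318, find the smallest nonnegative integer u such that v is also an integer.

gcd(13431, 6489) = 3.
3 divides 318, so solutions exist.
By Bézout, 6489×(1097) + 13431×(-530) = 3.
Scale by 318/3 = 106: (u₀, v₀) = (116282, -56180).
General solution: u = 116282 + 4477t, v = -56180 - 2163t for integer t.
u ≥ 0: smallest is 116282 mod 4477 = 4357 (at t = -25), with v = -2105.

4357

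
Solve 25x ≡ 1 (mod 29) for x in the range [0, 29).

7

gcd(29, 25) = 1.
By Bézout, 25*(7) + 29*(-6) = 1.
So 25*7 ≡ 1 (mod 29), and 7 mod 29 = 7.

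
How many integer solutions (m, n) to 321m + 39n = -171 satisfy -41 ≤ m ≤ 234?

gcd(321, 39):
  321 = 8·39 + 9
  39 = 4·9 + 3
  9 = 3·3
so gcd(321, 39) = 3.
Back-substitute for Bézout coefficients:
  3 = 39 - 4·9
  ... = 321·(-4) + 39·(33)
Scale by -57: particular solution (228, -1881); reduce m mod 13: (7, -62).
General solution: m = 7 + 13t, n = -62 - 107t for integer t.
-41 ≤ 7 + 13t ≤ 234 gives t ∈ [-3, 17], which is 21 values.

21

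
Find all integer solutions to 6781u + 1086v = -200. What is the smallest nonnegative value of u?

532

gcd(6781, 1086) = 1  (6781 = 6×1086 + 265, 1086 = 4×265 + 26, 265 = 10×26 + 5, 26 = 5×5 + 1, 5 = 5×1).
1 divides -200, so solutions exist.
Back-substituting, 6781×(-209) + 1086×(1305) = 1.
Scale by -200/1 = -200: (u₀, v₀) = (41800, -261000).
General solution: u = 41800 + 1086t, v = -261000 - 6781t for integer t.
u ≥ 0: smallest is 41800 mod 1086 = 532 (at t = -38), with v = -3322.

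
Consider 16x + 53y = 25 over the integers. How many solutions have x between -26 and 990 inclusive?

gcd(53, 16) = 1.
By Bézout, 16*(10) + 53*(-3) = 1.
Particular solution: (38, -11).
General solution: x = 38 + 53t, y = -11 - 16t for integer t.
-26 ≤ 38 + 53t ≤ 990 gives t ∈ [-1, 17], which is 19 values.

19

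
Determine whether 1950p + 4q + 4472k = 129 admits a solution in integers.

no

gcd(1950, 4) = 2  (1950 = 487×4 + 2, 4 = 2×2).
gcd(2, 4472) = 2.
2 does not divide 129 (remainder 1), so no integer solutions.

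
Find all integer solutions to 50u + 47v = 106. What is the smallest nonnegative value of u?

4

gcd(50, 47) = 1  (50 = 1*47 + 3, 47 = 15*3 + 2, 3 = 1*2 + 1, 2 = 2*1).
1 divides 106, so solutions exist.
Back-substituting, 50*(16) + 47*(-17) = 1.
Scale by 106/1 = 106: (u₀, v₀) = (1696, -1802).
General solution: u = 1696 + 47t, v = -1802 - 50t for integer t.
u ≥ 0: smallest is 1696 mod 47 = 4 (at t = -36), with v = -2.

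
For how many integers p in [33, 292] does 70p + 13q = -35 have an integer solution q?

20

gcd(70, 13):
  70 = 5·13 + 5
  13 = 2·5 + 3
  5 = 1·3 + 2
  3 = 1·2 + 1
  2 = 2·1
so gcd(70, 13) = 1.
Back-substitute for Bézout coefficients:
  1 = 3 - 1·2
  ... = 70·(-5) + 13·(27)
Scale by -35: particular solution (175, -945); reduce p mod 13: (6, -35).
General solution: p = 6 + 13t, q = -35 - 70t for integer t.
33 ≤ 6 + 13t ≤ 292 gives t ∈ [3, 22], which is 20 values.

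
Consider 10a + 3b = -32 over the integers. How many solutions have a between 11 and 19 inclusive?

3

gcd(10, 3) = 1.
By Bézout, 10×(1) + 3×(-3) = 1.
Particular solution: (1, -14).
General solution: a = 1 + 3t, b = -14 - 10t for integer t.
11 ≤ 1 + 3t ≤ 19 gives t ∈ [4, 6], which is 3 values.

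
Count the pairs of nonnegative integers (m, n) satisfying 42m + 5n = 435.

gcd(42, 5) = 1  (42 = 8·5 + 2, 5 = 2·2 + 1, 2 = 2·1).
Back-substituting, 42·(-2) + 5·(17) = 1.
Scale by 435: one solution is (-870, 7395). Reduce m mod 5: (0, 87).
General: m = 0 + 5t, n = 87 - 42t.
m ≥ 0 ⇒ t ≥ 0; n ≥ 0 ⇒ t ≤ 2. So t ∈ [0, 2]: 3 solutions.

3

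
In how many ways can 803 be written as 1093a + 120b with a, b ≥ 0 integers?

gcd(1093, 120) = 1  (1093 = 9×120 + 13, 120 = 9×13 + 3, 13 = 4×3 + 1, 3 = 3×1).
Back-substituting, 1093×(37) + 120×(-337) = 1.
Scale by 803: one solution is (29711, -270611). Reduce a mod 120: (71, -640).
General: a = 71 + 120t, b = -640 - 1093t.
a ≥ 0 ⇒ t ≥ 0; b ≥ 0 ⇒ t ≤ -1. So t ∈ [0, -1]: 0 solutions.

0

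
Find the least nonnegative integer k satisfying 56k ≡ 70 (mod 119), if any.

gcd(119, 56) = 7.
7 divides 70, so solutions exist.
By Bézout, 56·(-2) + 119·(1) = 7.
So 56·(-2) ≡ 7 (mod 119); multiply by 10: k ≡ -20 (mod 17).
Smallest nonnegative: k = -20 mod 17 = 14.

14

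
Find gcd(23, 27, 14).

1

gcd(27, 23):
  27 = 1*23 + 4
  23 = 5*4 + 3
  4 = 1*3 + 1
  3 = 3*1
so gcd(27, 23) = 1.
gcd(1, 14) = 1.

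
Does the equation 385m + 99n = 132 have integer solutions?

yes

gcd(385, 99) = 11  (385 = 3×99 + 88, 99 = 1×88 + 11, 88 = 8×11).
11 divides 132, so integer solutions exist.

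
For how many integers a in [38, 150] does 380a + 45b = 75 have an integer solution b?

13

gcd(380, 45) = 5  (380 = 8·45 + 20, 45 = 2·20 + 5, 20 = 4·5).
Back-substituting, 380·(-2) + 45·(17) = 5.
Scale by 15: particular solution (-30, 255); reduce a mod 9: (6, -49).
General solution: a = 6 + 9t, b = -49 - 76t for integer t.
38 ≤ 6 + 9t ≤ 150 gives t ∈ [4, 16], which is 13 values.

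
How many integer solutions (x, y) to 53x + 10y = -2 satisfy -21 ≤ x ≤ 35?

5

gcd(53, 10) = 1  (53 = 5·10 + 3, 10 = 3·3 + 1, 3 = 3·1).
Back-substituting, 53·(-3) + 10·(16) = 1.
Scale by -2: particular solution (6, -32); reduce x mod 10: (6, -32).
General solution: x = 6 + 10t, y = -32 - 53t for integer t.
-21 ≤ 6 + 10t ≤ 35 gives t ∈ [-2, 2], which is 5 values.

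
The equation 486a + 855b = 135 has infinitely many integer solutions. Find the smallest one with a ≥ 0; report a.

90

gcd(855, 486):
  855 = 1·486 + 369
  486 = 1·369 + 117
  369 = 3·117 + 18
  117 = 6·18 + 9
  18 = 2·9
so gcd(855, 486) = 9.
9 divides 135, so solutions exist.
Back-substitute for Bézout coefficients:
  9 = 117 - 6·18
  ... = 486·(44) + 855·(-25)
Scale by 135/9 = 15: (a₀, b₀) = (660, -375).
General solution: a = 660 + 95t, b = -375 - 54t for integer t.
a ≥ 0: smallest is 660 mod 95 = 90 (at t = -6), with b = -51.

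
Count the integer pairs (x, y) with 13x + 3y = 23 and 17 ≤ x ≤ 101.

29

gcd(13, 3) = 1.
By Bézout, 13·(1) + 3·(-4) = 1.
Particular solution: (2, -1).
General solution: x = 2 + 3t, y = -1 - 13t for integer t.
17 ≤ 2 + 3t ≤ 101 gives t ∈ [5, 33], which is 29 values.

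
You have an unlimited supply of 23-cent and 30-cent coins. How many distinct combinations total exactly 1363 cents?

Need nonnegative integers with 23j + 30k = 1363.
gcd(23, 30) = 1, and 23·(-13) + 30·(10) = 1.
So (j₀, k₀) = (-17719, 13630); general j = -17719 + 30t, k = 13630 - 23t.
j ≥ 0 ⇒ t ≥ 591; k ≥ 0 ⇒ t ≤ 592. That's 2 values of t.

2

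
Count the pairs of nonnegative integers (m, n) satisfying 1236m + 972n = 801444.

gcd(1236, 972) = 12  (1236 = 1·972 + 264, 972 = 3·264 + 180, 264 = 1·180 + 84, 180 = 2·84 + 12, 84 = 7·12).
Back-substituting, 1236·(-11) + 972·(14) = 12.
Scale by 66787: one solution is (-734657, 935018). Reduce m mod 81: (13, 808).
General: m = 13 + 81t, n = 808 - 103t.
m ≥ 0 ⇒ t ≥ 0; n ≥ 0 ⇒ t ≤ 7. So t ∈ [0, 7]: 8 solutions.

8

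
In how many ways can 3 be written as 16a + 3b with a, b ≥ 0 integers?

1

gcd(16, 3) = 1.
By Bézout, 16×(1) + 3×(-5) = 1.
One solution: (0, 1).
General: a = 0 + 3t, b = 1 - 16t.
a ≥ 0 ⇒ t ≥ 0; b ≥ 0 ⇒ t ≤ 0. So t ∈ [0, 0]: 1 solution.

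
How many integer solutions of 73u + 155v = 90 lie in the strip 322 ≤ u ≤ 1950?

10

gcd(155, 73) = 1  (155 = 2*73 + 9, 73 = 8*9 + 1, 9 = 9*1).
Back-substituting, 73*(17) + 155*(-8) = 1.
Scale by 90: particular solution (1530, -720); reduce u mod 155: (135, -63).
General solution: u = 135 + 155t, v = -63 - 73t for integer t.
322 ≤ 135 + 155t ≤ 1950 gives t ∈ [2, 11], which is 10 values.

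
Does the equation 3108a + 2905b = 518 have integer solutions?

yes

gcd(3108, 2905):
  3108 = 1*2905 + 203
  2905 = 14*203 + 63
  203 = 3*63 + 14
  63 = 4*14 + 7
  14 = 2*7
so gcd(3108, 2905) = 7.
7 divides 518, so integer solutions exist.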